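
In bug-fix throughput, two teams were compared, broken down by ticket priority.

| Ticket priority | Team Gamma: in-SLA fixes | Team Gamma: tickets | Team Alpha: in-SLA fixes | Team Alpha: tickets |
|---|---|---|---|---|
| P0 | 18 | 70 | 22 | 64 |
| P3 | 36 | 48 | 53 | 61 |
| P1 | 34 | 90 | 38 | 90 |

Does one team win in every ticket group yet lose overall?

No

P0: Team Gamma 18/70 = 25.7%, Team Alpha 22/64 = 34.4% → Team Alpha
P3: Team Gamma 36/48 = 75.0%, Team Alpha 53/61 = 86.9% → Team Alpha
P1: Team Gamma 34/90 = 37.8%, Team Alpha 38/90 = 42.2% → Team Alpha
Overall: Team Gamma 88/208 = 42.3%, Team Alpha 113/215 = 52.6% → Team Alpha
Team Alpha wins overall and in every ticket group — no reversal.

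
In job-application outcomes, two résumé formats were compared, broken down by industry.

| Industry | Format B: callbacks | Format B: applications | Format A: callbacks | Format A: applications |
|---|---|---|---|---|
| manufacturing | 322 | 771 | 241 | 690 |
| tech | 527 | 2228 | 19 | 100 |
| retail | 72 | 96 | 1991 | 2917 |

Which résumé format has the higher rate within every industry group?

Format B

Manufacturing: Format B 322/771 = 41.8%, Format A 241/690 = 34.9% → Format B
Tech: Format B 527/2228 = 23.7%, Format A 19/100 = 19.0% → Format B
Retail: Format B 72/96 = 75.0%, Format A 1991/2917 = 68.3% → Format B
Format B has the higher rate in all 3 groups.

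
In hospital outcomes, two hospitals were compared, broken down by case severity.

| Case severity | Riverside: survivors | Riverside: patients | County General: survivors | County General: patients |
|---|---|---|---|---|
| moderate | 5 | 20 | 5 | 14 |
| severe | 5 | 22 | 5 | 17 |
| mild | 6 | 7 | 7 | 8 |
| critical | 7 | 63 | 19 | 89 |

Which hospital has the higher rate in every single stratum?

County General

Moderate: Riverside 5/20 = 25.0%, County General 5/14 = 35.7% → County General
Severe: Riverside 5/22 = 22.7%, County General 5/17 = 29.4% → County General
Mild: Riverside 6/7 = 85.7%, County General 7/8 = 87.5% → County General
Critical: Riverside 7/63 = 11.1%, County General 19/89 = 21.3% → County General
County General has the higher rate in all 4 groups.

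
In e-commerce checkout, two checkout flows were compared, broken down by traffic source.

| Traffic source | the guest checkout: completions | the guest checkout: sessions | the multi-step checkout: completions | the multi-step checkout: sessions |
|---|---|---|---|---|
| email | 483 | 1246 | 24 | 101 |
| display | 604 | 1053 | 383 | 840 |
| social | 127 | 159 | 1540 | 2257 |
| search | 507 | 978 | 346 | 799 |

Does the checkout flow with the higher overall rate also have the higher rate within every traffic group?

No

Email: the guest checkout 483/1246 = 38.8%, the multi-step checkout 24/101 = 23.8% → the guest checkout
Display: the guest checkout 604/1053 = 57.4%, the multi-step checkout 383/840 = 45.6% → the guest checkout
Social: the guest checkout 127/159 = 79.9%, the multi-step checkout 1540/2257 = 68.2% → the guest checkout
Search: the guest checkout 507/978 = 51.8%, the multi-step checkout 346/799 = 43.3% → the guest checkout
Overall: the guest checkout 1721/3436 = 50.1%, the multi-step checkout 2293/3997 = 57.4% → the multi-step checkout
The guest checkout wins each traffic group but the multi-step checkout wins overall — the comparison reverses. The guest checkout's sessions skew toward email, which has a lower base rate.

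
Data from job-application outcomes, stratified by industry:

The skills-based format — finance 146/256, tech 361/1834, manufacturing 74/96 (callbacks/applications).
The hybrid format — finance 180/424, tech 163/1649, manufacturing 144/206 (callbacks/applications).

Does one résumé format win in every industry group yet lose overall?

Finance: the skills-based format 146/256 = 57.0%, the hybrid format 180/424 = 42.5% → the skills-based format
Tech: the skills-based format 361/1834 = 19.7%, the hybrid format 163/1649 = 9.9% → the skills-based format
Manufacturing: the skills-based format 74/96 = 77.1%, the hybrid format 144/206 = 69.9% → the skills-based format
Overall: the skills-based format 581/2186 = 26.6%, the hybrid format 487/2279 = 21.4% → the skills-based format
The skills-based format wins overall and in every industry group — no reversal.

No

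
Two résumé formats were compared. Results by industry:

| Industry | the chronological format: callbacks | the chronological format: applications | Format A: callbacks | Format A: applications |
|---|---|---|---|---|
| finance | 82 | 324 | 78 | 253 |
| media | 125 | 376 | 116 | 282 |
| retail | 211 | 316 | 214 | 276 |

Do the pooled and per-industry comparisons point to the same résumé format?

Finance: the chronological format 82/324 = 25.3%, Format A 78/253 = 30.8% → Format A
Media: the chronological format 125/376 = 33.2%, Format A 116/282 = 41.1% → Format A
Retail: the chronological format 211/316 = 66.8%, Format A 214/276 = 77.5% → Format A
Overall: the chronological format 418/1016 = 41.1%, Format A 408/811 = 50.3% → Format A
Format A wins overall and in every industry group — no reversal.

Yes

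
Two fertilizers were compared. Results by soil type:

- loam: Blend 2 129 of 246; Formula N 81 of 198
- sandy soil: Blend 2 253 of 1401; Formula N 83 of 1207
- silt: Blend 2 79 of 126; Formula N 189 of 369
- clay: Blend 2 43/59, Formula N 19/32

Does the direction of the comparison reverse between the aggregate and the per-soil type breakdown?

No

Loam: Blend 2 129/246 = 52.4%, Formula N 81/198 = 40.9% → Blend 2
Sandy soil: Blend 2 253/1401 = 18.1%, Formula N 83/1207 = 6.9% → Blend 2
Silt: Blend 2 79/126 = 62.7%, Formula N 189/369 = 51.2% → Blend 2
Clay: Blend 2 43/59 = 72.9%, Formula N 19/32 = 59.4% → Blend 2
Overall: Blend 2 504/1832 = 27.5%, Formula N 372/1806 = 20.6% → Blend 2
Blend 2 wins overall and in every soil group — no reversal.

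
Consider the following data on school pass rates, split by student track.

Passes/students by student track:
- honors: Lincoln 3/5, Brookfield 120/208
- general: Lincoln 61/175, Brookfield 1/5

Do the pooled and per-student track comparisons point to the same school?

No

Honors: Lincoln 3/5 = 60.0%, Brookfield 120/208 = 57.7% → Lincoln
General: Lincoln 61/175 = 34.9%, Brookfield 1/5 = 20.0% → Lincoln
Overall: Lincoln 64/180 = 35.6%, Brookfield 121/213 = 56.8% → Brookfield
Lincoln wins each student group but Brookfield wins overall — the comparison reverses. Lincoln's students skew toward general, which has a lower base rate.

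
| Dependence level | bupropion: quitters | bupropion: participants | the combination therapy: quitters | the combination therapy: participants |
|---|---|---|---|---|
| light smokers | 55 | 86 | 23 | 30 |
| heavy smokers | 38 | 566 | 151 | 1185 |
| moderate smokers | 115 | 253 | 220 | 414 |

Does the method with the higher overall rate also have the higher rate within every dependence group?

Yes

Light smokers: bupropion 55/86 = 64.0%, the combination therapy 23/30 = 76.7% → the combination therapy
Heavy smokers: bupropion 38/566 = 6.7%, the combination therapy 151/1185 = 12.7% → the combination therapy
Moderate smokers: bupropion 115/253 = 45.5%, the combination therapy 220/414 = 53.1% → the combination therapy
Overall: bupropion 208/905 = 23.0%, the combination therapy 394/1629 = 24.2% → the combination therapy
The combination therapy wins overall and in every dependence group — no reversal.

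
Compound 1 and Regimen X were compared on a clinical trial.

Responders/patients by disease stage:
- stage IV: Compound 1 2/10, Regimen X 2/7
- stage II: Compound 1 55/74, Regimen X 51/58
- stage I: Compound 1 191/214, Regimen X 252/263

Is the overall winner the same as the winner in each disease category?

Yes

Stage IV: Compound 1 2/10 = 20.0%, Regimen X 2/7 = 28.6% → Regimen X
Stage II: Compound 1 55/74 = 74.3%, Regimen X 51/58 = 87.9% → Regimen X
Stage I: Compound 1 191/214 = 89.3%, Regimen X 252/263 = 95.8% → Regimen X
Overall: Compound 1 248/298 = 83.2%, Regimen X 305/328 = 93.0% → Regimen X
Regimen X wins overall and in every disease group — no reversal.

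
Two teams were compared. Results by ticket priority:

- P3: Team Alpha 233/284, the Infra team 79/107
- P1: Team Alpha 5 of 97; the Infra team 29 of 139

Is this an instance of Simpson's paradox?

No

P3: Team Alpha 233/284 = 82.0%, the Infra team 79/107 = 73.8% → Team Alpha
P1: Team Alpha 5/97 = 5.2%, the Infra team 29/139 = 20.9% → the Infra team
Overall: Team Alpha 238/381 = 62.5%, the Infra team 108/246 = 43.9% → Team Alpha
Neither sweeps: Team Alpha wins 1 of 2 groups, the Infra team wins 1. Team Alpha wins overall but not every group — no Simpson reversal.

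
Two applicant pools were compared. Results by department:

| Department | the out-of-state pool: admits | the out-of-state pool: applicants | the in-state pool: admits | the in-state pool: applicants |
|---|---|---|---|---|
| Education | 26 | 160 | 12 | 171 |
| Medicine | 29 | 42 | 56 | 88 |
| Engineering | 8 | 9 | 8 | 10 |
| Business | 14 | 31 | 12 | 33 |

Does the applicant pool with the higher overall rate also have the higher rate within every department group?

Yes

Education: the out-of-state pool 26/160 = 16.2%, the in-state pool 12/171 = 7.0% → the out-of-state pool
Medicine: the out-of-state pool 29/42 = 69.0%, the in-state pool 56/88 = 63.6% → the out-of-state pool
Engineering: the out-of-state pool 8/9 = 88.9%, the in-state pool 8/10 = 80.0% → the out-of-state pool
Business: the out-of-state pool 14/31 = 45.2%, the in-state pool 12/33 = 36.4% → the out-of-state pool
Overall: the out-of-state pool 77/242 = 31.8%, the in-state pool 88/302 = 29.1% → the out-of-state pool
The out-of-state pool wins overall and in every department group — no reversal.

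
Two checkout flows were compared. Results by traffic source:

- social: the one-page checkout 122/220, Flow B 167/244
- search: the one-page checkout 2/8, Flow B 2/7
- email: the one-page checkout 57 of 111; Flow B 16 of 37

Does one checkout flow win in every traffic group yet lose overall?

Social: the one-page checkout 122/220 = 55.5%, Flow B 167/244 = 68.4% → Flow B
Search: the one-page checkout 2/8 = 25.0%, Flow B 2/7 = 28.6% → Flow B
Email: the one-page checkout 57/111 = 51.4%, Flow B 16/37 = 43.2% → the one-page checkout
Overall: the one-page checkout 181/339 = 53.4%, Flow B 185/288 = 64.2% → Flow B
Neither sweeps: the one-page checkout wins 1 of 3 groups, Flow B wins 2. Flow B wins overall but not every group — no Simpson reversal.

No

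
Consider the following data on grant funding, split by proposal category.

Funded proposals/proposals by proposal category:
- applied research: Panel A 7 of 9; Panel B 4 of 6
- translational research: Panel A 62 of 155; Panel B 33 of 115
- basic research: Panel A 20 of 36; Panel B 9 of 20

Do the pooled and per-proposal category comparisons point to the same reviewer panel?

Yes

Applied research: Panel A 7/9 = 77.8%, Panel B 4/6 = 66.7% → Panel A
Translational research: Panel A 62/155 = 40.0%, Panel B 33/115 = 28.7% → Panel A
Basic research: Panel A 20/36 = 55.6%, Panel B 9/20 = 45.0% → Panel A
Overall: Panel A 89/200 = 44.5%, Panel B 46/141 = 32.6% → Panel A
Panel A wins overall and in every proposal group — no reversal.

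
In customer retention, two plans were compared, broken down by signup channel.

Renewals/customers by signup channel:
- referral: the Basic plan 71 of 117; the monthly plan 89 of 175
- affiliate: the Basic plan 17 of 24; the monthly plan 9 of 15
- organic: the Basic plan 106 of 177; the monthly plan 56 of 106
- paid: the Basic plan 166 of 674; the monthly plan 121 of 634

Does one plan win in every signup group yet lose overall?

No

Referral: the Basic plan 71/117 = 60.7%, the monthly plan 89/175 = 50.9% → the Basic plan
Affiliate: the Basic plan 17/24 = 70.8%, the monthly plan 9/15 = 60.0% → the Basic plan
Organic: the Basic plan 106/177 = 59.9%, the monthly plan 56/106 = 52.8% → the Basic plan
Paid: the Basic plan 166/674 = 24.6%, the monthly plan 121/634 = 19.1% → the Basic plan
Overall: the Basic plan 360/992 = 36.3%, the monthly plan 275/930 = 29.6% → the Basic plan
The Basic plan wins overall and in every signup group — no reversal.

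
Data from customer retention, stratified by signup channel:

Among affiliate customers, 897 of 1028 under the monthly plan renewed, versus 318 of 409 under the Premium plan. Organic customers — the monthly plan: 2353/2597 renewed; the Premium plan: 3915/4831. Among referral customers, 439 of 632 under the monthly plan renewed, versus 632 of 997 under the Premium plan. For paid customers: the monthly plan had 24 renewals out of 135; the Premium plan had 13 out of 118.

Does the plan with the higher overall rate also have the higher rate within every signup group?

Affiliate: the monthly plan 897/1028 = 87.3%, the Premium plan 318/409 = 77.8% → the monthly plan
Organic: the monthly plan 2353/2597 = 90.6%, the Premium plan 3915/4831 = 81.0% → the monthly plan
Referral: the monthly plan 439/632 = 69.5%, the Premium plan 632/997 = 63.4% → the monthly plan
Paid: the monthly plan 24/135 = 17.8%, the Premium plan 13/118 = 11.0% → the monthly plan
Overall: the monthly plan 3713/4392 = 84.5%, the Premium plan 4878/6355 = 76.8% → the monthly plan
The monthly plan wins overall and in every signup group — no reversal.

Yes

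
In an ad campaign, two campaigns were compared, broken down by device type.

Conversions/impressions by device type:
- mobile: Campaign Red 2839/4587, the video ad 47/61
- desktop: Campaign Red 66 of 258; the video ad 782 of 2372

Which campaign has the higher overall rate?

Campaign Red

Mobile: Campaign Red 2839/4587 = 61.9%, the video ad 47/61 = 77.0% → the video ad
Desktop: Campaign Red 66/258 = 25.6%, the video ad 782/2372 = 33.0% → the video ad
Overall: Campaign Red 2905/4845 = 60.0%, the video ad 829/2433 = 34.1% → Campaign Red
(The video ad wins every device group but Campaign Red wins overall — the video ad's impressions skew toward the low-rate desktop group.)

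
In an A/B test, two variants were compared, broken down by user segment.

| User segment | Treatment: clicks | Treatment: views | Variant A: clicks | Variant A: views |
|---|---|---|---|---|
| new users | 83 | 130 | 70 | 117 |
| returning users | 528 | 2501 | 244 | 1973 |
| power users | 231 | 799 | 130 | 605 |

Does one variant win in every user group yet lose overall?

No

New users: Treatment 83/130 = 63.8%, Variant A 70/117 = 59.8% → Treatment
Returning users: Treatment 528/2501 = 21.1%, Variant A 244/1973 = 12.4% → Treatment
Power users: Treatment 231/799 = 28.9%, Variant A 130/605 = 21.5% → Treatment
Overall: Treatment 842/3430 = 24.5%, Variant A 444/2695 = 16.5% → Treatment
Treatment wins overall and in every user group — no reversal.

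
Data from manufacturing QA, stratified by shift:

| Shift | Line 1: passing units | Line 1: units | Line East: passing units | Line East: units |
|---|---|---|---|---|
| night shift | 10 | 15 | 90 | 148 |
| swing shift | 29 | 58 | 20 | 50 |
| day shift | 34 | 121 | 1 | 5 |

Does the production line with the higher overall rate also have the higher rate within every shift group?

No

Night shift: Line 1 10/15 = 66.7%, Line East 90/148 = 60.8% → Line 1
Swing shift: Line 1 29/58 = 50.0%, Line East 20/50 = 40.0% → Line 1
Day shift: Line 1 34/121 = 28.1%, Line East 1/5 = 20.0% → Line 1
Overall: Line 1 73/194 = 37.6%, Line East 111/203 = 54.7% → Line East
Line 1 wins each shift group but Line East wins overall — the comparison reverses. Line 1's units skew toward day shift, which has a lower base rate.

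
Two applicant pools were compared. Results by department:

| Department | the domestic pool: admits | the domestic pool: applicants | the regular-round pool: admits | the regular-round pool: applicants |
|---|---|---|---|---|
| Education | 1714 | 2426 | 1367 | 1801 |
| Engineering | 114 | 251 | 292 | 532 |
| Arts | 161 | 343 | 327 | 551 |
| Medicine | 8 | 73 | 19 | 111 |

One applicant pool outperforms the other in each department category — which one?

the regular-round pool

Education: the domestic pool 1714/2426 = 70.7%, the regular-round pool 1367/1801 = 75.9% → the regular-round pool
Engineering: the domestic pool 114/251 = 45.4%, the regular-round pool 292/532 = 54.9% → the regular-round pool
Arts: the domestic pool 161/343 = 46.9%, the regular-round pool 327/551 = 59.3% → the regular-round pool
Medicine: the domestic pool 8/73 = 11.0%, the regular-round pool 19/111 = 17.1% → the regular-round pool
The regular-round pool has the higher rate in all 4 groups.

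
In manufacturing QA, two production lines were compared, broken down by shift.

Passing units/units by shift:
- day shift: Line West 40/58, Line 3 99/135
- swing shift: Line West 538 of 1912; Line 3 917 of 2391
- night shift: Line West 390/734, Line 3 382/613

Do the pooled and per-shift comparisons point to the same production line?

Day shift: Line West 40/58 = 69.0%, Line 3 99/135 = 73.3% → Line 3
Swing shift: Line West 538/1912 = 28.1%, Line 3 917/2391 = 38.4% → Line 3
Night shift: Line West 390/734 = 53.1%, Line 3 382/613 = 62.3% → Line 3
Overall: Line West 968/2704 = 35.8%, Line 3 1398/3139 = 44.5% → Line 3
Line 3 wins overall and in every shift group — no reversal.

Yes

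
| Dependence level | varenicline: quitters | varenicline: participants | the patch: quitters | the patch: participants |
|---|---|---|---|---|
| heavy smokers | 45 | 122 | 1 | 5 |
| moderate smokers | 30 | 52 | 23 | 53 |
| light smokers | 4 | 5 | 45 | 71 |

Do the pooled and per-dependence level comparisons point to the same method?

No

Heavy smokers: varenicline 45/122 = 36.9%, the patch 1/5 = 20.0% → varenicline
Moderate smokers: varenicline 30/52 = 57.7%, the patch 23/53 = 43.4% → varenicline
Light smokers: varenicline 4/5 = 80.0%, the patch 45/71 = 63.4% → varenicline
Overall: varenicline 79/179 = 44.1%, the patch 69/129 = 53.5% → the patch
Varenicline wins each dependence group but the patch wins overall — the comparison reverses. Varenicline's participants skew toward heavy smokers, which has a lower base rate.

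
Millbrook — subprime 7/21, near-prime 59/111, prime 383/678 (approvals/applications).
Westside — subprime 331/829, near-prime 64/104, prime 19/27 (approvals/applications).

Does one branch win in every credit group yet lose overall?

Yes

Subprime: Millbrook 7/21 = 33.3%, Westside 331/829 = 39.9% → Westside
Near-prime: Millbrook 59/111 = 53.2%, Westside 64/104 = 61.5% → Westside
Prime: Millbrook 383/678 = 56.5%, Westside 19/27 = 70.4% → Westside
Overall: Millbrook 449/810 = 55.4%, Westside 414/960 = 43.1% → Millbrook
Westside wins each credit group but Millbrook wins overall — the comparison reverses. Westside's applications skew toward subprime, which has a lower base rate.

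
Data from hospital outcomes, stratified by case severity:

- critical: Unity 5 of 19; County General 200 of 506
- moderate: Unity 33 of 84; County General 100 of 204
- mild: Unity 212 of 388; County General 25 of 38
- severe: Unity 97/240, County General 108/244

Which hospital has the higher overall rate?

Critical: Unity 5/19 = 26.3%, County General 200/506 = 39.5% → County General
Moderate: Unity 33/84 = 39.3%, County General 100/204 = 49.0% → County General
Mild: Unity 212/388 = 54.6%, County General 25/38 = 65.8% → County General
Severe: Unity 97/240 = 40.4%, County General 108/244 = 44.3% → County General
Overall: Unity 347/731 = 47.5%, County General 433/992 = 43.6% → Unity
(County General wins every case group but Unity wins overall — County General's patients skew toward the low-rate critical group.)

Unity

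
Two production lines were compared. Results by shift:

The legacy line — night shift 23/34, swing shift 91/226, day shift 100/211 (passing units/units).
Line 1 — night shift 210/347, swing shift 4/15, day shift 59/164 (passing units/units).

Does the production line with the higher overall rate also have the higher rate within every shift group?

Night shift: the legacy line 23/34 = 67.6%, Line 1 210/347 = 60.5% → the legacy line
Swing shift: the legacy line 91/226 = 40.3%, Line 1 4/15 = 26.7% → the legacy line
Day shift: the legacy line 100/211 = 47.4%, Line 1 59/164 = 36.0% → the legacy line
Overall: the legacy line 214/471 = 45.4%, Line 1 273/526 = 51.9% → Line 1
The legacy line wins each shift group but Line 1 wins overall — the comparison reverses. The legacy line's units skew toward swing shift, which has a lower base rate.

No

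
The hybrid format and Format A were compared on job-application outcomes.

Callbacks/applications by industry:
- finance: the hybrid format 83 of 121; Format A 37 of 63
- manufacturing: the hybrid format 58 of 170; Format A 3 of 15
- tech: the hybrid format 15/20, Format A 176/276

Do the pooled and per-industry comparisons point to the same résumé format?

No

Finance: the hybrid format 83/121 = 68.6%, Format A 37/63 = 58.7% → the hybrid format
Manufacturing: the hybrid format 58/170 = 34.1%, Format A 3/15 = 20.0% → the hybrid format
Tech: the hybrid format 15/20 = 75.0%, Format A 176/276 = 63.8% → the hybrid format
Overall: the hybrid format 156/311 = 50.2%, Format A 216/354 = 61.0% → Format A
The hybrid format wins each industry group but Format A wins overall — the comparison reverses. The hybrid format's applications skew toward manufacturing, which has a lower base rate.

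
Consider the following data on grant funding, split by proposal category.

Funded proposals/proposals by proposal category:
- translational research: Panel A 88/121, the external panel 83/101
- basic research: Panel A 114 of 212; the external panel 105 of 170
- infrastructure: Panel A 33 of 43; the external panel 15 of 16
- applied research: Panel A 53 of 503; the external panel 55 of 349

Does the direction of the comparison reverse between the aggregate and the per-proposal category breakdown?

Translational research: Panel A 88/121 = 72.7%, the external panel 83/101 = 82.2% → the external panel
Basic research: Panel A 114/212 = 53.8%, the external panel 105/170 = 61.8% → the external panel
Infrastructure: Panel A 33/43 = 76.7%, the external panel 15/16 = 93.8% → the external panel
Applied research: Panel A 53/503 = 10.5%, the external panel 55/349 = 15.8% → the external panel
Overall: Panel A 288/879 = 32.8%, the external panel 258/636 = 40.6% → the external panel
The external panel wins overall and in every proposal group — no reversal.

No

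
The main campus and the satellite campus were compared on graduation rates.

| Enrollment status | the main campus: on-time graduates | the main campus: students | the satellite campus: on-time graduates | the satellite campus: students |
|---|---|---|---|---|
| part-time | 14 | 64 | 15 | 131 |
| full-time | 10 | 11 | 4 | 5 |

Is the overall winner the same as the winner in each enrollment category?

Part-time: the main campus 14/64 = 21.9%, the satellite campus 15/131 = 11.5% → the main campus
Full-time: the main campus 10/11 = 90.9%, the satellite campus 4/5 = 80.0% → the main campus
Overall: the main campus 24/75 = 32.0%, the satellite campus 19/136 = 14.0% → the main campus
The main campus wins overall and in every enrollment group — no reversal.

Yes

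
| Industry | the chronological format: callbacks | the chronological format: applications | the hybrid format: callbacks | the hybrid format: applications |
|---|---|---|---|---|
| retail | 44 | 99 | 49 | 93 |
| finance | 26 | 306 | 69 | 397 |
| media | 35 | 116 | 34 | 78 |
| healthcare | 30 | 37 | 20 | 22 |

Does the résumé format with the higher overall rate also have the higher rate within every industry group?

Yes

Retail: the chronological format 44/99 = 44.4%, the hybrid format 49/93 = 52.7% → the hybrid format
Finance: the chronological format 26/306 = 8.5%, the hybrid format 69/397 = 17.4% → the hybrid format
Media: the chronological format 35/116 = 30.2%, the hybrid format 34/78 = 43.6% → the hybrid format
Healthcare: the chronological format 30/37 = 81.1%, the hybrid format 20/22 = 90.9% → the hybrid format
Overall: the chronological format 135/558 = 24.2%, the hybrid format 172/590 = 29.2% → the hybrid format
The hybrid format wins overall and in every industry group — no reversal.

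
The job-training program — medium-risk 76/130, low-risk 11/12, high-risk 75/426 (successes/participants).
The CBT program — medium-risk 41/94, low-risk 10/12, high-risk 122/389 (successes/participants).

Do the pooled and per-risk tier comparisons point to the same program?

Medium-risk: the job-training program 76/130 = 58.5%, the CBT program 41/94 = 43.6% → the job-training program
Low-risk: the job-training program 11/12 = 91.7%, the CBT program 10/12 = 83.3% → the job-training program
High-risk: the job-training program 75/426 = 17.6%, the CBT program 122/389 = 31.4% → the CBT program
Overall: the job-training program 162/568 = 28.5%, the CBT program 173/495 = 34.9% → the CBT program
Neither sweeps: the job-training program wins 2 of 3 groups, the CBT program wins 1. The CBT program wins overall but not every group — no Simpson reversal.

No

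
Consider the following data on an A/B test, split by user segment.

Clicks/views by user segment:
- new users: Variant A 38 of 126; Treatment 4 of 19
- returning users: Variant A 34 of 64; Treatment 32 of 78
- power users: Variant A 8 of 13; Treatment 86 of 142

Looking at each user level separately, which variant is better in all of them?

New users: Variant A 38/126 = 30.2%, Treatment 4/19 = 21.1% → Variant A
Returning users: Variant A 34/64 = 53.1%, Treatment 32/78 = 41.0% → Variant A
Power users: Variant A 8/13 = 61.5%, Treatment 86/142 = 60.6% → Variant A
Variant A has the higher rate in all 3 groups.

Variant A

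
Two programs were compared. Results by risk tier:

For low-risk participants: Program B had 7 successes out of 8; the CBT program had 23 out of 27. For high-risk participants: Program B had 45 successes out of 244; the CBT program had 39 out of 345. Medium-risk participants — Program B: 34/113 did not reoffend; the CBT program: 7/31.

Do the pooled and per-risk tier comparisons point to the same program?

Yes

Low-risk: Program B 7/8 = 87.5%, the CBT program 23/27 = 85.2% → Program B
High-risk: Program B 45/244 = 18.4%, the CBT program 39/345 = 11.3% → Program B
Medium-risk: Program B 34/113 = 30.1%, the CBT program 7/31 = 22.6% → Program B
Overall: Program B 86/365 = 23.6%, the CBT program 69/403 = 17.1% → Program B
Program B wins overall and in every risk group — no reversal.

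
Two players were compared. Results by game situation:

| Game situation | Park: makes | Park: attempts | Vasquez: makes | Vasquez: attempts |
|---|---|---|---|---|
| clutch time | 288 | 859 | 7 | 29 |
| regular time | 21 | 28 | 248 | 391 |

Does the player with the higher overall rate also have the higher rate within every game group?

Clutch time: Park 288/859 = 33.5%, Vasquez 7/29 = 24.1% → Park
Regular time: Park 21/28 = 75.0%, Vasquez 248/391 = 63.4% → Park
Overall: Park 309/887 = 34.8%, Vasquez 255/420 = 60.7% → Vasquez
Park wins each game group but Vasquez wins overall — the comparison reverses. Park's attempts skew toward clutch time, which has a lower base rate.

No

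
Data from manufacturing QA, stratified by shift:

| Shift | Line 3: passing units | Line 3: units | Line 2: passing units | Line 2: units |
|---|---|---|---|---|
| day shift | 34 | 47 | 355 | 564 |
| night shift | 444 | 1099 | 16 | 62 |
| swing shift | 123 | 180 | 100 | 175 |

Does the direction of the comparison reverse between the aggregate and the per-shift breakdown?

Day shift: Line 3 34/47 = 72.3%, Line 2 355/564 = 62.9% → Line 3
Night shift: Line 3 444/1099 = 40.4%, Line 2 16/62 = 25.8% → Line 3
Swing shift: Line 3 123/180 = 68.3%, Line 2 100/175 = 57.1% → Line 3
Overall: Line 3 601/1326 = 45.3%, Line 2 471/801 = 58.8% → Line 2
Line 3 wins each shift group but Line 2 wins overall — the comparison reverses. Line 3's units skew toward night shift, which has a lower base rate.

Yes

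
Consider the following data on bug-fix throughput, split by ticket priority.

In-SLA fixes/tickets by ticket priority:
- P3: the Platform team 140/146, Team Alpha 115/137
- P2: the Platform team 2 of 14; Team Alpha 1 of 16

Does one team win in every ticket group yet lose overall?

P3: the Platform team 140/146 = 95.9%, Team Alpha 115/137 = 83.9% → the Platform team
P2: the Platform team 2/14 = 14.3%, Team Alpha 1/16 = 6.2% → the Platform team
Overall: the Platform team 142/160 = 88.8%, Team Alpha 116/153 = 75.8% → the Platform team
The Platform team wins overall and in every ticket group — no reversal.

No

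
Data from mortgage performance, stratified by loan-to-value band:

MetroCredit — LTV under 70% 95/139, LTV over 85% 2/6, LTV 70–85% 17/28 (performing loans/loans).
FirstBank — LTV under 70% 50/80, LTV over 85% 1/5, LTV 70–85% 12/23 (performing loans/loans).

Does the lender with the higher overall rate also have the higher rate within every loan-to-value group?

Yes

LTV under 70%: MetroCredit 95/139 = 68.3%, FirstBank 50/80 = 62.5% → MetroCredit
LTV over 85%: MetroCredit 2/6 = 33.3%, FirstBank 1/5 = 20.0% → MetroCredit
LTV 70–85%: MetroCredit 17/28 = 60.7%, FirstBank 12/23 = 52.2% → MetroCredit
Overall: MetroCredit 114/173 = 65.9%, FirstBank 63/108 = 58.3% → MetroCredit
MetroCredit wins overall and in every loan-to-value group — no reversal.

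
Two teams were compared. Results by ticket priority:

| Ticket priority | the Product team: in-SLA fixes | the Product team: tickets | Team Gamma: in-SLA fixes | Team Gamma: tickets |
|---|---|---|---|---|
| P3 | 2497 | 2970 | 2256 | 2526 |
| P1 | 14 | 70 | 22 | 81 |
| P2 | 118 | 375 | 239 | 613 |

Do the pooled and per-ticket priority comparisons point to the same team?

P3: the Product team 2497/2970 = 84.1%, Team Gamma 2256/2526 = 89.3% → Team Gamma
P1: the Product team 14/70 = 20.0%, Team Gamma 22/81 = 27.2% → Team Gamma
P2: the Product team 118/375 = 31.5%, Team Gamma 239/613 = 39.0% → Team Gamma
Overall: the Product team 2629/3415 = 77.0%, Team Gamma 2517/3220 = 78.2% → Team Gamma
Team Gamma wins overall and in every ticket group — no reversal.

Yes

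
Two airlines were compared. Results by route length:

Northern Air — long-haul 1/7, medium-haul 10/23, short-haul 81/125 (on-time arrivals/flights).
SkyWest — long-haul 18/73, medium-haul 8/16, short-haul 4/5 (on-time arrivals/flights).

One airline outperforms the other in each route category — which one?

Long-haul: Northern Air 1/7 = 14.3%, SkyWest 18/73 = 24.7% → SkyWest
Medium-haul: Northern Air 10/23 = 43.5%, SkyWest 8/16 = 50.0% → SkyWest
Short-haul: Northern Air 81/125 = 64.8%, SkyWest 4/5 = 80.0% → SkyWest
SkyWest has the higher rate in all 3 groups.

SkyWest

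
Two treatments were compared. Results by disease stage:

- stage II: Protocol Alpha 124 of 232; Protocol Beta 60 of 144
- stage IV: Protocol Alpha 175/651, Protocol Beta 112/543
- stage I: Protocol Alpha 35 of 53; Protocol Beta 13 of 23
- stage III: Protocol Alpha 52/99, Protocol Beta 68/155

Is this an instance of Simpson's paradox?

No

Stage II: Protocol Alpha 124/232 = 53.4%, Protocol Beta 60/144 = 41.7% → Protocol Alpha
Stage IV: Protocol Alpha 175/651 = 26.9%, Protocol Beta 112/543 = 20.6% → Protocol Alpha
Stage I: Protocol Alpha 35/53 = 66.0%, Protocol Beta 13/23 = 56.5% → Protocol Alpha
Stage III: Protocol Alpha 52/99 = 52.5%, Protocol Beta 68/155 = 43.9% → Protocol Alpha
Overall: Protocol Alpha 386/1035 = 37.3%, Protocol Beta 253/865 = 29.2% → Protocol Alpha
Protocol Alpha wins overall and in every disease group — no reversal.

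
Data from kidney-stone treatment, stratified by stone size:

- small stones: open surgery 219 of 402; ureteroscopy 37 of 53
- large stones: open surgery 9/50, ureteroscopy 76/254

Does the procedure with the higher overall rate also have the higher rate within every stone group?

No

Small stones: open surgery 219/402 = 54.5%, ureteroscopy 37/53 = 69.8% → ureteroscopy
Large stones: open surgery 9/50 = 18.0%, ureteroscopy 76/254 = 29.9% → ureteroscopy
Overall: open surgery 228/452 = 50.4%, ureteroscopy 113/307 = 36.8% → open surgery
Ureteroscopy wins each stone group but open surgery wins overall — the comparison reverses. Ureteroscopy's cases skew toward large stones, which has a lower base rate.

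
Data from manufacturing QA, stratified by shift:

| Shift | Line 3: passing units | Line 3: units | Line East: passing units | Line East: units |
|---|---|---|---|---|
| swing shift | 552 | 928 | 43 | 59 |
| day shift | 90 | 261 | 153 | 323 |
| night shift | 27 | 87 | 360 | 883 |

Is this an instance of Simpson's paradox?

Yes

Swing shift: Line 3 552/928 = 59.5%, Line East 43/59 = 72.9% → Line East
Day shift: Line 3 90/261 = 34.5%, Line East 153/323 = 47.4% → Line East
Night shift: Line 3 27/87 = 31.0%, Line East 360/883 = 40.8% → Line East
Overall: Line 3 669/1276 = 52.4%, Line East 556/1265 = 44.0% → Line 3
Line East wins each shift group but Line 3 wins overall — the comparison reverses. Line East's units skew toward night shift, which has a lower base rate.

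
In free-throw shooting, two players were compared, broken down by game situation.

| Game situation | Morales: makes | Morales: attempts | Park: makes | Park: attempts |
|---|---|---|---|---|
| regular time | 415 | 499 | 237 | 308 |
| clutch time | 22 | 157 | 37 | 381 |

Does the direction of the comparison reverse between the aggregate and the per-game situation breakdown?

Regular time: Morales 415/499 = 83.2%, Park 237/308 = 76.9% → Morales
Clutch time: Morales 22/157 = 14.0%, Park 37/381 = 9.7% → Morales
Overall: Morales 437/656 = 66.6%, Park 274/689 = 39.8% → Morales
Morales wins overall and in every game group — no reversal.

No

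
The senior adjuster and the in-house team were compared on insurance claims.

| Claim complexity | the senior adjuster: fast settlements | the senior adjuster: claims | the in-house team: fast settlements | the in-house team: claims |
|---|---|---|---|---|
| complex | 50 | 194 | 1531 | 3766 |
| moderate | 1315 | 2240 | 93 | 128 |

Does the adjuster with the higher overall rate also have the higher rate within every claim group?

No

Complex: the senior adjuster 50/194 = 25.8%, the in-house team 1531/3766 = 40.7% → the in-house team
Moderate: the senior adjuster 1315/2240 = 58.7%, the in-house team 93/128 = 72.7% → the in-house team
Overall: the senior adjuster 1365/2434 = 56.1%, the in-house team 1624/3894 = 41.7% → the senior adjuster
The in-house team wins each claim group but the senior adjuster wins overall — the comparison reverses. The in-house team's claims skew toward complex, which has a lower base rate.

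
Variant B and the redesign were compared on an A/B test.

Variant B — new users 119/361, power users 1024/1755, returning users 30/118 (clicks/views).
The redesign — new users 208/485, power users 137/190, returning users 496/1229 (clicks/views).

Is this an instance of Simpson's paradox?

New users: Variant B 119/361 = 33.0%, the redesign 208/485 = 42.9% → the redesign
Power users: Variant B 1024/1755 = 58.3%, the redesign 137/190 = 72.1% → the redesign
Returning users: Variant B 30/118 = 25.4%, the redesign 496/1229 = 40.4% → the redesign
Overall: Variant B 1173/2234 = 52.5%, the redesign 841/1904 = 44.2% → Variant B
The redesign wins each user group but Variant B wins overall — the comparison reverses. The redesign's views skew toward returning users, which has a lower base rate.

Yes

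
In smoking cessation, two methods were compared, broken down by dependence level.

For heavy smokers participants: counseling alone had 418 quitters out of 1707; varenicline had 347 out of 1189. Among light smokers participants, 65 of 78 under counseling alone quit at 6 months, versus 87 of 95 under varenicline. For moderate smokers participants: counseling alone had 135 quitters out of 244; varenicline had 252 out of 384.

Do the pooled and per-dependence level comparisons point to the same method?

Heavy smokers: counseling alone 418/1707 = 24.5%, varenicline 347/1189 = 29.2% → varenicline
Light smokers: counseling alone 65/78 = 83.3%, varenicline 87/95 = 91.6% → varenicline
Moderate smokers: counseling alone 135/244 = 55.3%, varenicline 252/384 = 65.6% → varenicline
Overall: counseling alone 618/2029 = 30.5%, varenicline 686/1668 = 41.1% → varenicline
Varenicline wins overall and in every dependence group — no reversal.

Yes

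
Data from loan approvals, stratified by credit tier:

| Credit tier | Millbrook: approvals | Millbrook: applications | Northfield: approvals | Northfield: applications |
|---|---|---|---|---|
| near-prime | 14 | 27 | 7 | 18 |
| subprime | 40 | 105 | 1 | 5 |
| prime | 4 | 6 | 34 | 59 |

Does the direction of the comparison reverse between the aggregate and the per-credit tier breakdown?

Near-prime: Millbrook 14/27 = 51.9%, Northfield 7/18 = 38.9% → Millbrook
Subprime: Millbrook 40/105 = 38.1%, Northfield 1/5 = 20.0% → Millbrook
Prime: Millbrook 4/6 = 66.7%, Northfield 34/59 = 57.6% → Millbrook
Overall: Millbrook 58/138 = 42.0%, Northfield 42/82 = 51.2% → Northfield
Millbrook wins each credit group but Northfield wins overall — the comparison reverses. Millbrook's applications skew toward subprime, which has a lower base rate.

Yes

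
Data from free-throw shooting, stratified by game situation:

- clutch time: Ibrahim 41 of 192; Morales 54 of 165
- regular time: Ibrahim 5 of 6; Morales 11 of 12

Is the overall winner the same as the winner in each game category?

Clutch time: Ibrahim 41/192 = 21.4%, Morales 54/165 = 32.7% → Morales
Regular time: Ibrahim 5/6 = 83.3%, Morales 11/12 = 91.7% → Morales
Overall: Ibrahim 46/198 = 23.2%, Morales 65/177 = 36.7% → Morales
Morales wins overall and in every game group — no reversal.

Yes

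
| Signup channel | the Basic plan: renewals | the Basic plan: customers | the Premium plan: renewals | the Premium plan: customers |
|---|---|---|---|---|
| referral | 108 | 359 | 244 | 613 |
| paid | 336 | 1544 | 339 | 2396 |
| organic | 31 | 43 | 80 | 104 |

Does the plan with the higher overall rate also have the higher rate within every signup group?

Referral: the Basic plan 108/359 = 30.1%, the Premium plan 244/613 = 39.8% → the Premium plan
Paid: the Basic plan 336/1544 = 21.8%, the Premium plan 339/2396 = 14.1% → the Basic plan
Organic: the Basic plan 31/43 = 72.1%, the Premium plan 80/104 = 76.9% → the Premium plan
Overall: the Basic plan 475/1946 = 24.4%, the Premium plan 663/3113 = 21.3% → the Basic plan
Neither sweeps: the Basic plan wins 1 of 3 groups, the Premium plan wins 2. The Basic plan wins overall but not every group — no Simpson reversal.

No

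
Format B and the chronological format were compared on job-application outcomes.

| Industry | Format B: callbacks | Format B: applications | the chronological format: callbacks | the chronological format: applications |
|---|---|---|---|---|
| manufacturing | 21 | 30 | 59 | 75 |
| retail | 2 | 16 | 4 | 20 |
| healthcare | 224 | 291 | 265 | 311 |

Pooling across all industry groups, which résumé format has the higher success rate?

Manufacturing: Format B 21/30 = 70.0%, the chronological format 59/75 = 78.7% → the chronological format
Retail: Format B 2/16 = 12.5%, the chronological format 4/20 = 20.0% → the chronological format
Healthcare: Format B 224/291 = 77.0%, the chronological format 265/311 = 85.2% → the chronological format
Overall: Format B 247/337 = 73.3%, the chronological format 328/406 = 80.8% → the chronological format

the chronological format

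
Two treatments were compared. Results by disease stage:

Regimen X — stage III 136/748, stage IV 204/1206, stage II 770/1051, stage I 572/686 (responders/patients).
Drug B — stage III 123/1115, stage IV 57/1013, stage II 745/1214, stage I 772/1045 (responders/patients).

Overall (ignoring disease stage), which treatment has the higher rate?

Regimen X

Stage III: Regimen X 136/748 = 18.2%, Drug B 123/1115 = 11.0% → Regimen X
Stage IV: Regimen X 204/1206 = 16.9%, Drug B 57/1013 = 5.6% → Regimen X
Stage II: Regimen X 770/1051 = 73.3%, Drug B 745/1214 = 61.4% → Regimen X
Stage I: Regimen X 572/686 = 83.4%, Drug B 772/1045 = 73.9% → Regimen X
Overall: Regimen X 1682/3691 = 45.6%, Drug B 1697/4387 = 38.7% → Regimen X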